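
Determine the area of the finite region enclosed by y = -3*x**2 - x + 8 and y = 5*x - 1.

Set the curves equal: -3*x**2 - x + 8 = 5*x - 1, so -3*x**2 - 6*x + 9 = 0, which factors as -3*(x - 1)*(x + 3) = 0. The curves meet at x = -3, 1.
On [-3, 1], y = -3*x**2 - x + 8 is on top; that piece has area ∫[-3,1] (-3*x**2 - 6*x + 9) dx = 32.

32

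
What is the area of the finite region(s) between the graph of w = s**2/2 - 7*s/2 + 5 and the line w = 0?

The curve meets the s-axis where s**2/2 - 7*s/2 + 5 = 0, i.e. (s - 5)*(s - 2)/2 = 0, at s = 2, 5.
On [2, 5] the curve lies below the axis; ∫[2,5] (s**2/2 - 7*s/2 + 5) ds = -9/4, giving area 9/4.

9/4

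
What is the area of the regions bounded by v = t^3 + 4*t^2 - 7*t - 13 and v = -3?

937/12

Set the curves equal: t^3 + 4*t^2 - 7*t - 13 = -3, so t^3 + 4*t^2 - 7*t - 10 = 0, which factors as (t - 2)*(t + 1)*(t + 5) = 0. The curves meet at t = -5, -1, 2.
On [-5, -1], v = t^3 + 4*t^2 - 7*t - 13 is on top; that piece has area ∫[-5,-1] (t^3 + 4*t^2 - 7*t - 10) dt = 160/3.
On [-1, 2], v = -3 is on top; that piece has area ∫[-1,2] (-(t^3 + 4*t^2 - 7*t - 10)) dt = 99/4.
Total enclosed area = 160/3 + 99/4 = 937/12.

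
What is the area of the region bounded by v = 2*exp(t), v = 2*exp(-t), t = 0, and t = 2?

On [0, 2], (2*exp(t)) - (2*exp(-t)) = 2*exp(t) - 2*exp(-t) is ≥ 0 throughout, so the area is a single integral of |2*exp(t) - 2*exp(-t)|.
∫[0,2] (2*exp(t) - 2*exp(-t)) dt = -4 + 2*exp(-2) + 2*exp(2).

-4 + 2*exp(-2) + 2*exp(2)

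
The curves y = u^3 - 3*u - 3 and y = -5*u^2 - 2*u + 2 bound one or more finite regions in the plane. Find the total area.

148/3

Set the curves equal: u^3 - 3*u - 3 = -5*u^2 - 2*u + 2, so u^3 + 5*u^2 - u - 5 = 0, which factors as (u - 1)*(u + 1)*(u + 5) = 0. The curves meet at u = -5, -1, 1.
On [-5, -1], y = u^3 - 3*u - 3 is on top; that piece has area ∫[-5,-1] (u^3 + 5*u^2 - u - 5) du = 128/3.
On [-1, 1], y = -5*u^2 - 2*u + 2 is on top; that piece has area ∫[-1,1] (-(u^3 + 5*u^2 - u - 5)) du = 20/3.
Total enclosed area = 128/3 + 20/3 = 148/3.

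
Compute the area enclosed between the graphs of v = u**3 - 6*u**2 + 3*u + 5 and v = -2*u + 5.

Set the curves equal: u**3 - 6*u**2 + 3*u + 5 = -2*u + 5, so u**3 - 6*u**2 + 5*u = 0, which factors as u*(u - 5)*(u - 1) = 0. The curves meet at u = 0, 1, 5.
On [0, 1], v = u**3 - 6*u**2 + 3*u + 5 is on top; that piece has area ∫[0,1] (u**3 - 6*u**2 + 5*u) du = 3/4.
On [1, 5], v = -2*u + 5 is on top; that piece has area ∫[1,5] (-(u**3 - 6*u**2 + 5*u)) du = 32.
Total enclosed area = 3/4 + 32 = 131/4.

131/4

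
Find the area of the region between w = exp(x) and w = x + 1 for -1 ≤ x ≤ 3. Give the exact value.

On [-1, 3], (exp(x)) - (x + 1) = -x + exp(x) - 1 is ≥ 0 throughout, so the area is a single integral of |-x + exp(x) - 1|.
∫[-1,3] (-x + exp(x) - 1) dx = -8 - exp(-1) + exp(3).

-8 - exp(-1) + exp(3)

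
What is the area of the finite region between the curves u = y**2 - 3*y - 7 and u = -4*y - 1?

Both boundary curves give u as a function of y, so integrate with respect to y. Setting them equal: y**2 + y - 6 = 0, i.e. (y - 2)*(y + 3) = 0, so they meet at y = -3, 2.
For y in [-3, 2], u = y**2 - 3*y - 7 is on the left; area = ∫[-3,2] (-(y**2 + y - 6)) dy = 125/6.

125/6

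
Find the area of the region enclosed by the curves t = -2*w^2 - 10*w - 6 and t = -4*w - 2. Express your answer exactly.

Both boundary curves give t as a function of w, so integrate with respect to w. Setting them equal: -2*w^2 - 6*w - 4 = 0, i.e. -2*(w + 1)*(w + 2) = 0, so they meet at w = -2, -1.
For w in [-2, -1], t = -2*w^2 - 10*w - 6 is on the right; area = ∫[-2,-1] (-2*w^2 - 6*w - 4) dw = 1/3.

1/3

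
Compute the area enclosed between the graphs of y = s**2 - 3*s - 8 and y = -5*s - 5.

32/3

Set the curves equal: s**2 - 3*s - 8 = -5*s - 5, so s**2 + 2*s - 3 = 0, which factors as (s - 1)*(s + 3) = 0. The curves meet at s = -3, 1.
On [-3, 1], y = -5*s - 5 is on top; that piece has area ∫[-3,1] (-(s**2 + 2*s - 3)) ds = 32/3.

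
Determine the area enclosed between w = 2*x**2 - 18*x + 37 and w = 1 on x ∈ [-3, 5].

776/3

The difference (2*x**2 - 18*x + 37) - (1) = 2*x**2 - 18*x + 36 changes sign at x = 3 inside [-3, 5], so split the integral there.
∫[-3,3] (2*x**2 - 18*x + 36) dx = 252.
∫[3,5] (2*x**2 - 18*x + 36) dx = -20/3; the area of that piece is 20/3.
Total area = 252 + 20/3 = 776/3.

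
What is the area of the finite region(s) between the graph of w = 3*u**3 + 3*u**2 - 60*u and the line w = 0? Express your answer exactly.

2521/4

The curve meets the u-axis where 3*u**3 + 3*u**2 - 60*u = 0, i.e. 3*u*(u - 4)*(u + 5) = 0, at u = -5, 0, 4.
On [-5, 0] the curve lies above the axis; ∫[-5,0] (3*u**3 + 3*u**2 - 60*u) du = 1625/4, giving area 1625/4.
On [0, 4] the curve lies below the axis; ∫[0,4] (3*u**3 + 3*u**2 - 60*u) du = -224, giving area 224.
Total area = 1625/4 + 224 = 2521/4.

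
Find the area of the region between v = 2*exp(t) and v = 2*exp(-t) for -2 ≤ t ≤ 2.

-8 + 4*exp(-2) + 4*exp(2)

The difference (2*exp(t)) - (2*exp(-t)) = 2*exp(t) - 2*exp(-t) changes sign at t = 0 inside [-2, 2], so split the integral there.
∫[-2,0] (2*exp(t) - 2*exp(-t)) dt = -2*exp(2) - 2*exp(-2) + 4; the area of that piece is -4 + 2*exp(-2) + 2*exp(2).
∫[0,2] (2*exp(t) - 2*exp(-t)) dt = -4 + 2*exp(-2) + 2*exp(2).
Total area = (-4 + 2*exp(-2) + 2*exp(2)) + (-4 + 2*exp(-2) + 2*exp(2)) = -8 + 4*exp(-2) + 4*exp(2).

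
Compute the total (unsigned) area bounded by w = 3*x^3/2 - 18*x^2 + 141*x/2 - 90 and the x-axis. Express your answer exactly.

3/4

The curve meets the x-axis where 3*x^3/2 - 18*x^2 + 141*x/2 - 90 = 0, i.e. 3*(x - 5)*(x - 4)*(x - 3)/2 = 0, at x = 3, 4, 5.
On [3, 4] the curve lies above the axis; ∫[3,4] (3*x^3/2 - 18*x^2 + 141*x/2 - 90) dx = 3/8, giving area 3/8.
On [4, 5] the curve lies below the axis; ∫[4,5] (3*x^3/2 - 18*x^2 + 141*x/2 - 90) dx = -3/8, giving area 3/8.
Total area = 3/8 + 3/8 = 3/4.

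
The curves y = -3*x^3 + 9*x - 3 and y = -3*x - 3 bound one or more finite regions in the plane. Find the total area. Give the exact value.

24

Set the curves equal: -3*x^3 + 9*x - 3 = -3*x - 3, so -3*x^3 + 12*x = 0, which factors as -3*x*(x - 2)*(x + 2) = 0. The curves meet at x = -2, 0, 2.
On [-2, 0], y = -3*x - 3 is on top; that piece has area ∫[-2,0] (-(-3*x^3 + 12*x)) dx = 12.
On [0, 2], y = -3*x^3 + 9*x - 3 is on top; that piece has area ∫[0,2] (-3*x^3 + 12*x) dx = 12.
Total enclosed area = 12 + 12 = 24.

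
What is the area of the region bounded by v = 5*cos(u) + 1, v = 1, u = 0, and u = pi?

10

The difference (5*cos(u) + 1) - (1) = 5*cos(u) changes sign at u = pi/2 inside [0, pi], so split the integral there.
∫[0,pi/2] (5*cos(u)) du = 5.
∫[pi/2,pi] (5*cos(u)) du = -5; the area of that piece is 5.
Total area = 5 + 5 = 10.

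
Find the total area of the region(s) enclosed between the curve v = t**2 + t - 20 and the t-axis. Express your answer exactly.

The curve meets the t-axis where t**2 + t - 20 = 0, i.e. (t - 4)*(t + 5) = 0, at t = -5, 4.
On [-5, 4] the curve lies below the axis; ∫[-5,4] (t**2 + t - 20) dt = -243/2, giving area 243/2.

243/2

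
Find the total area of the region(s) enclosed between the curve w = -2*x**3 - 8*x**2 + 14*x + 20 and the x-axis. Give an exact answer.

The curve meets the x-axis where -2*x**3 - 8*x**2 + 14*x + 20 = 0, i.e. -2*(x - 2)*(x + 1)*(x + 5) = 0, at x = -5, -1, 2.
On [-5, -1] the curve lies below the axis; ∫[-5,-1] (-2*x**3 - 8*x**2 + 14*x + 20) dx = -320/3, giving area 320/3.
On [-1, 2] the curve lies above the axis; ∫[-1,2] (-2*x**3 - 8*x**2 + 14*x + 20) dx = 99/2, giving area 99/2.
Total area = 320/3 + 99/2 = 937/6.

937/6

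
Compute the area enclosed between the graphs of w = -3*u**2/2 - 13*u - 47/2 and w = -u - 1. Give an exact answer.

Set the curves equal: -3*u**2/2 - 13*u - 47/2 = -u - 1, so -3*u**2/2 - 12*u - 45/2 = 0, which factors as -3*(u + 3)*(u + 5)/2 = 0. The curves meet at u = -5, -3.
On [-5, -3], w = -3*u**2/2 - 13*u - 47/2 is on top; that piece has area ∫[-5,-3] (-3*u**2/2 - 12*u - 45/2) du = 2.

2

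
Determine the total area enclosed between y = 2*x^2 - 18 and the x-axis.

72

The curve meets the x-axis where 2*x^2 - 18 = 0, i.e. 2*(x - 3)*(x + 3) = 0, at x = -3, 3.
On [-3, 3] the curve lies below the axis; ∫[-3,3] (2*x^2 - 18) dx = -72, giving area 72.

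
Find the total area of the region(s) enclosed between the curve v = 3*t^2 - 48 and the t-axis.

256

The curve meets the t-axis where 3*t^2 - 48 = 0, i.e. 3*(t - 4)*(t + 4) = 0, at t = -4, 4.
On [-4, 4] the curve lies below the axis; ∫[-4,4] (3*t^2 - 48) dt = -256, giving area 256.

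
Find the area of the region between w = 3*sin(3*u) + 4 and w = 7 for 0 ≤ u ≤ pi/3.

On [0, pi/3], (3*sin(3*u) + 4) - (7) = 3*sin(3*u) - 3 is ≤ 0 throughout, so the area is a single integral of |3*sin(3*u) - 3|.
∫[0,pi/3] (3*sin(3*u) - 3) du = 2 - pi; the area of that piece is -2 + pi.

-2 + pi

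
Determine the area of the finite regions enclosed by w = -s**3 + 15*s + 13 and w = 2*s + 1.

Set the curves equal: -s**3 + 15*s + 13 = 2*s + 1, so -s**3 + 13*s + 12 = 0, which factors as -(s - 4)*(s + 1)*(s + 3) = 0. The curves meet at s = -3, -1, 4.
On [-3, -1], w = 2*s + 1 is on top; that piece has area ∫[-3,-1] (-(-s**3 + 13*s + 12)) ds = 8.
On [-1, 4], w = -s**3 + 15*s + 13 is on top; that piece has area ∫[-1,4] (-s**3 + 13*s + 12) ds = 375/4.
Total enclosed area = 8 + 375/4 = 407/4.

407/4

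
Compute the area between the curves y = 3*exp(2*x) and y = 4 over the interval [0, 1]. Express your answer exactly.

The difference (3*exp(2*x)) - (4) = 3*exp(2*x) - 4 changes sign at x = -log(3)/2 + log(2) inside [0, 1], so split the integral there.
∫[0,-log(3)/2 + log(2)] (3*exp(2*x) - 4) dx = log(9/16) + 1/2; the area of that piece is -1/2 + log(16/9).
∫[-log(3)/2 + log(2),1] (3*exp(2*x) - 4) dx = -6 - 2*log(3) + 4*log(2) + 3*exp(2)/2.
Total area = (-1/2 + log(16/9)) + (-6 - 2*log(3) + 4*log(2) + 3*exp(2)/2) = -13/2 - 4*log(3) + 8*log(2) + 3*exp(2)/2.

-13/2 - 4*log(3) + 8*log(2) + 3*exp(2)/2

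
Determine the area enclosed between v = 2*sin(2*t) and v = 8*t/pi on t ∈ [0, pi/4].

On [0, pi/4], (2*sin(2*t)) - (8*t/pi) = -8*t/pi + 2*sin(2*t) is ≥ 0 throughout, so the area is a single integral of |-8*t/pi + 2*sin(2*t)|.
∫[0,pi/4] (-8*t/pi + 2*sin(2*t)) dt = 1 - pi/4.

1 - pi/4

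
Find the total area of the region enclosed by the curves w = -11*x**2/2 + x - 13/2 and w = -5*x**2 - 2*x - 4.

Set the curves equal: -11*x**2/2 + x - 13/2 = -5*x**2 - 2*x - 4, so -x**2/2 + 3*x - 5/2 = 0, which factors as -(x - 5)*(x - 1)/2 = 0. The curves meet at x = 1, 5.
On [1, 5], w = -11*x**2/2 + x - 13/2 is on top; that piece has area ∫[1,5] (-x**2/2 + 3*x - 5/2) dx = 16/3.

16/3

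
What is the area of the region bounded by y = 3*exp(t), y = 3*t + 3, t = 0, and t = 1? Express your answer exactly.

On [0, 1], (3*exp(t)) - (3*t + 3) = -3*t + 3*exp(t) - 3 is ≥ 0 throughout, so the area is a single integral of |-3*t + 3*exp(t) - 3|.
∫[0,1] (-3*t + 3*exp(t) - 3) dt = -15/2 + 3*exp(1).

-15/2 + 3*exp(1)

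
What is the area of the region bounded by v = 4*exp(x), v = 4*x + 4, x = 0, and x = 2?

On [0, 2], (4*exp(x)) - (4*x + 4) = -4*x + 4*exp(x) - 4 is ≥ 0 throughout, so the area is a single integral of |-4*x + 4*exp(x) - 4|.
∫[0,2] (-4*x + 4*exp(x) - 4) dx = -20 + 4*exp(2).

-20 + 4*exp(2)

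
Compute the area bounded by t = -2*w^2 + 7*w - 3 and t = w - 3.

Both boundary curves give t as a function of w, so integrate with respect to w. Setting them equal: -2*w^2 + 6*w = 0, i.e. -2*w*(w - 3) = 0, so they meet at w = 0, 3.
For w in [0, 3], t = -2*w^2 + 7*w - 3 is on the right; area = ∫[0,3] (-2*w^2 + 6*w) dw = 9.

9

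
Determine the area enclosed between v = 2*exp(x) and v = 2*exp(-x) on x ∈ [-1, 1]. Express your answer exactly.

-8 + 4*exp(-1) + 4*exp(1)

The difference (2*exp(x)) - (2*exp(-x)) = 2*exp(x) - 2*exp(-x) changes sign at x = 0 inside [-1, 1], so split the integral there.
∫[-1,0] (2*exp(x) - 2*exp(-x)) dx = -2*exp(1) - 2*exp(-1) + 4; the area of that piece is -4 + 2*exp(-1) + 2*exp(1).
∫[0,1] (2*exp(x) - 2*exp(-x)) dx = -4 + 2*exp(-1) + 2*exp(1).
Total area = (-4 + 2*exp(-1) + 2*exp(1)) + (-4 + 2*exp(-1) + 2*exp(1)) = -8 + 4*exp(-1) + 4*exp(1).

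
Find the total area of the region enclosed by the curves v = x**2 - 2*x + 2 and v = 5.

Set the curves equal: x**2 - 2*x + 2 = 5, so x**2 - 2*x - 3 = 0, which factors as (x - 3)*(x + 1) = 0. The curves meet at x = -1, 3.
On [-1, 3], v = 5 is on top; that piece has area ∫[-1,3] (-(x**2 - 2*x - 3)) dx = 32/3.

32/3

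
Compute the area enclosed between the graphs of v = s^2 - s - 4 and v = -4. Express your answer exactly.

Set the curves equal: s^2 - s - 4 = -4, so s^2 - s = 0, which factors as s*(s - 1) = 0. The curves meet at s = 0, 1.
On [0, 1], v = -4 is on top; that piece has area ∫[0,1] (-(s^2 - s)) ds = 1/6.

1/6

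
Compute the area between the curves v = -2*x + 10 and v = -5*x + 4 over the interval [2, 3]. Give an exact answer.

On [2, 3], (-2*x + 10) - (-5*x + 4) = 3*x + 6 is ≥ 0 throughout, so the area is a single integral of |3*x + 6|.
∫[2,3] (3*x + 6) dx = 27/2.

27/2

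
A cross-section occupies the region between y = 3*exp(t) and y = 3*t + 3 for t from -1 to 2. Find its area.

On [-1, 2], (3*exp(t)) - (3*t + 3) = -3*t + 3*exp(t) - 3 is ≥ 0 throughout, so the area is a single integral of |-3*t + 3*exp(t) - 3|.
∫[-1,2] (-3*t + 3*exp(t) - 3) dt = -27/2 - 3*exp(-1) + 3*exp(2).

-27/2 - 3*exp(-1) + 3*exp(2)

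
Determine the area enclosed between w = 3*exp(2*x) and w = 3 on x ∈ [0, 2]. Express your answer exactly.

-15/2 + 3*exp(4)/2

On [0, 2], (3*exp(2*x)) - (3) = 3*exp(2*x) - 3 is ≥ 0 throughout, so the area is a single integral of |3*exp(2*x) - 3|.
∫[0,2] (3*exp(2*x) - 3) dx = -15/2 + 3*exp(4)/2.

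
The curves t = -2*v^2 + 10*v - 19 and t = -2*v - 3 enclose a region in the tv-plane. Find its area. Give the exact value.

8/3

Both boundary curves give t as a function of v, so integrate with respect to v. Setting them equal: -2*v^2 + 12*v - 16 = 0, i.e. -2*(v - 4)*(v - 2) = 0, so they meet at v = 2, 4.
For v in [2, 4], t = -2*v^2 + 10*v - 19 is on the right; area = ∫[2,4] (-2*v^2 + 12*v - 16) dv = 8/3.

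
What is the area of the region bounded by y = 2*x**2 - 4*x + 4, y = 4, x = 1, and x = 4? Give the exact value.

The difference (2*x**2 - 4*x + 4) - (4) = 2*x**2 - 4*x changes sign at x = 2 inside [1, 4], so split the integral there.
∫[1,2] (2*x**2 - 4*x) dx = -4/3; the area of that piece is 4/3.
∫[2,4] (2*x**2 - 4*x) dx = 40/3.
Total area = 4/3 + 40/3 = 44/3.

44/3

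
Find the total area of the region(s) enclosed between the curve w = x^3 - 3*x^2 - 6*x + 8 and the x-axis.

The curve meets the x-axis where x^3 - 3*x^2 - 6*x + 8 = 0, i.e. (x - 4)*(x - 1)*(x + 2) = 0, at x = -2, 1, 4.
On [-2, 1] the curve lies above the axis; ∫[-2,1] (x^3 - 3*x^2 - 6*x + 8) dx = 81/4, giving area 81/4.
On [1, 4] the curve lies below the axis; ∫[1,4] (x^3 - 3*x^2 - 6*x + 8) dx = -81/4, giving area 81/4.
Total area = 81/4 + 81/4 = 81/2.

81/2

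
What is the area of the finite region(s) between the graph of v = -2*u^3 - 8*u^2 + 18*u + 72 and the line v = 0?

1741/6

The curve meets the u-axis where -2*u^3 - 8*u^2 + 18*u + 72 = 0, i.e. -2*(u - 3)*(u + 3)*(u + 4) = 0, at u = -4, -3, 3.
On [-4, -3] the curve lies below the axis; ∫[-4,-3] (-2*u^3 - 8*u^2 + 18*u + 72) du = -13/6, giving area 13/6.
On [-3, 3] the curve lies above the axis; ∫[-3,3] (-2*u^3 - 8*u^2 + 18*u + 72) du = 288, giving area 288.
Total area = 13/6 + 288 = 1741/6.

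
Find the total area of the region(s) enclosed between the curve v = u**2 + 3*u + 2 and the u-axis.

The curve meets the u-axis where u**2 + 3*u + 2 = 0, i.e. (u + 1)*(u + 2) = 0, at u = -2, -1.
On [-2, -1] the curve lies below the axis; ∫[-2,-1] (u**2 + 3*u + 2) du = -1/6, giving area 1/6.

1/6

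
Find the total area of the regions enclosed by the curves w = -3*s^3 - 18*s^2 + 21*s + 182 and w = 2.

1551/2

Set the curves equal: -3*s^3 - 18*s^2 + 21*s + 182 = 2, so -3*s^3 - 18*s^2 + 21*s + 180 = 0, which factors as -3*(s - 3)*(s + 4)*(s + 5) = 0. The curves meet at s = -5, -4, 3.
On [-5, -4], w = 2 is on top; that piece has area ∫[-5,-4] (-(-3*s^3 - 18*s^2 + 21*s + 180)) ds = 15/4.
On [-4, 3], w = -3*s^3 - 18*s^2 + 21*s + 182 is on top; that piece has area ∫[-4,3] (-3*s^3 - 18*s^2 + 21*s + 180) ds = 3087/4.
Total enclosed area = 15/4 + 3087/4 = 1551/2.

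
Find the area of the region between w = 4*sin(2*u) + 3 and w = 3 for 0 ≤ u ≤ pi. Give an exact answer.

8

The difference (4*sin(2*u) + 3) - (3) = 4*sin(2*u) changes sign at u = pi/2 inside [0, pi], so split the integral there.
∫[0,pi/2] (4*sin(2*u)) du = 4.
∫[pi/2,pi] (4*sin(2*u)) du = -4; the area of that piece is 4.
Total area = 4 + 4 = 8.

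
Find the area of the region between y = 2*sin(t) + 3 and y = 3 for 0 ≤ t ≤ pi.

4

On [0, pi], (2*sin(t) + 3) - (3) = 2*sin(t) is ≥ 0 throughout, so the area is a single integral of |2*sin(t)|.
∫[0,pi] (2*sin(t)) dt = 4.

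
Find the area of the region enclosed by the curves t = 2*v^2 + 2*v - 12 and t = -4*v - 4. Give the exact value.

Both boundary curves give t as a function of v, so integrate with respect to v. Setting them equal: 2*v^2 + 6*v - 8 = 0, i.e. 2*(v - 1)*(v + 4) = 0, so they meet at v = -4, 1.
For v in [-4, 1], t = 2*v^2 + 2*v - 12 is on the left; area = ∫[-4,1] (-(2*v^2 + 6*v - 8)) dv = 125/3.

125/3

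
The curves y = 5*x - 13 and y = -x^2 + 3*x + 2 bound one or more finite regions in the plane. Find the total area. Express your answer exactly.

Set the curves equal: 5*x - 13 = -x^2 + 3*x + 2, so x^2 + 2*x - 15 = 0, which factors as (x - 3)*(x + 5) = 0. The curves meet at x = -5, 3.
On [-5, 3], y = -x^2 + 3*x + 2 is on top; that piece has area ∫[-5,3] (-(x^2 + 2*x - 15)) dx = 256/3.

256/3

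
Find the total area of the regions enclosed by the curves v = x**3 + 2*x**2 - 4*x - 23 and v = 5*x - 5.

443/6

Set the curves equal: x**3 + 2*x**2 - 4*x - 23 = 5*x - 5, so x**3 + 2*x**2 - 9*x - 18 = 0, which factors as (x - 3)*(x + 2)*(x + 3) = 0. The curves meet at x = -3, -2, 3.
On [-3, -2], v = x**3 + 2*x**2 - 4*x - 23 is on top; that piece has area ∫[-3,-2] (x**3 + 2*x**2 - 9*x - 18) dx = 11/12.
On [-2, 3], v = 5*x - 5 is on top; that piece has area ∫[-2,3] (-(x**3 + 2*x**2 - 9*x - 18)) dx = 875/12.
Total enclosed area = 11/12 + 875/12 = 443/6.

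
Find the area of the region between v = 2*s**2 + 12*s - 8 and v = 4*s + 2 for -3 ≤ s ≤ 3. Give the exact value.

248/3

The difference (2*s**2 + 12*s - 8) - (4*s + 2) = 2*s**2 + 8*s - 10 changes sign at s = 1 inside [-3, 3], so split the integral there.
∫[-3,1] (2*s**2 + 8*s - 10) ds = -160/3; the area of that piece is 160/3.
∫[1,3] (2*s**2 + 8*s - 10) ds = 88/3.
Total area = 160/3 + 88/3 = 248/3.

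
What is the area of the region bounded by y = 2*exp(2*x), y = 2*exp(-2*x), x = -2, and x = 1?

The difference (2*exp(2*x)) - (2*exp(-2*x)) = 2*exp(2*x) - 2*exp(-2*x) changes sign at x = 0 inside [-2, 1], so split the integral there.
∫[-2,0] (2*exp(2*x) - 2*exp(-2*x)) dx = -exp(4) - exp(-4) + 2; the area of that piece is -2 + exp(-4) + exp(4).
∫[0,1] (2*exp(2*x) - 2*exp(-2*x)) dx = -2 + exp(-2) + exp(2).
Total area = (-2 + exp(-4) + exp(4)) + (-2 + exp(-2) + exp(2)) = -4 + exp(-4) + exp(-2) + exp(2) + exp(4).

-4 + exp(-4) + exp(-2) + exp(2) + exp(4)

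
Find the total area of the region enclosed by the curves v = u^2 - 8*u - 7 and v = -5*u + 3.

343/6

Set the curves equal: u^2 - 8*u - 7 = -5*u + 3, so u^2 - 3*u - 10 = 0, which factors as (u - 5)*(u + 2) = 0. The curves meet at u = -2, 5.
On [-2, 5], v = -5*u + 3 is on top; that piece has area ∫[-2,5] (-(u^2 - 3*u - 10)) du = 343/6.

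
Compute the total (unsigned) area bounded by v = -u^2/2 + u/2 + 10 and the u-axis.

The curve meets the u-axis where -u^2/2 + u/2 + 10 = 0, i.e. -(u - 5)*(u + 4)/2 = 0, at u = -4, 5.
On [-4, 5] the curve lies above the axis; ∫[-4,5] (-u^2/2 + u/2 + 10) du = 243/4, giving area 243/4.

243/4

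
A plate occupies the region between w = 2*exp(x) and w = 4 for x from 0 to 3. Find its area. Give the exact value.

The difference (2*exp(x)) - (4) = 2*exp(x) - 4 changes sign at x = log(2) inside [0, 3], so split the integral there.
∫[0,log(2)] (2*exp(x) - 4) dx = 2 - log(16); the area of that piece is -2 + log(16).
∫[log(2),3] (2*exp(x) - 4) dx = -16 + 4*log(2) + 2*exp(3).
Total area = (-2 + log(16)) + (-16 + 4*log(2) + 2*exp(3)) = -18 + 8*log(2) + 2*exp(3).

-18 + 8*log(2) + 2*exp(3)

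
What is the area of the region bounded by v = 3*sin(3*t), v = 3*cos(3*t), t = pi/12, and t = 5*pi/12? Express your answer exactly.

2*sqrt(2)

On [pi/12, 5*pi/12], (3*sin(3*t)) - (3*cos(3*t)) = 3*sin(3*t) - 3*cos(3*t) is ≥ 0 throughout, so the area is a single integral of |3*sin(3*t) - 3*cos(3*t)|.
∫[pi/12,5*pi/12] (3*sin(3*t) - 3*cos(3*t)) dt = 2*sqrt(2).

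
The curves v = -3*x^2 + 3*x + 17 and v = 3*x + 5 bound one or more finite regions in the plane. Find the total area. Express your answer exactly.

32

Set the curves equal: -3*x^2 + 3*x + 17 = 3*x + 5, so -3*x^2 + 12 = 0, which factors as -3*(x - 2)*(x + 2) = 0. The curves meet at x = -2, 2.
On [-2, 2], v = -3*x^2 + 3*x + 17 is on top; that piece has area ∫[-2,2] (-3*x^2 + 12) dx = 32.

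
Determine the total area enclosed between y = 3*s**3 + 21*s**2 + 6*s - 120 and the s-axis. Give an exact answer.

The curve meets the s-axis where 3*s**3 + 21*s**2 + 6*s - 120 = 0, i.e. 3*(s - 2)*(s + 4)*(s + 5) = 0, at s = -5, -4, 2.
On [-5, -4] the curve lies above the axis; ∫[-5,-4] (3*s**3 + 21*s**2 + 6*s - 120) ds = 13/4, giving area 13/4.
On [-4, 2] the curve lies below the axis; ∫[-4,2] (3*s**3 + 21*s**2 + 6*s - 120) ds = -432, giving area 432.
Total area = 13/4 + 432 = 1741/4.

1741/4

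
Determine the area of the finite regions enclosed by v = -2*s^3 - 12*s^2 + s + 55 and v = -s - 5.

Set the curves equal: -2*s^3 - 12*s^2 + s + 55 = -s - 5, so -2*s^3 - 12*s^2 + 2*s + 60 = 0, which factors as -2*(s - 2)*(s + 3)*(s + 5) = 0. The curves meet at s = -5, -3, 2.
On [-5, -3], v = -s - 5 is on top; that piece has area ∫[-5,-3] (-(-2*s^3 - 12*s^2 + 2*s + 60)) ds = 16.
On [-3, 2], v = -2*s^3 - 12*s^2 + s + 55 is on top; that piece has area ∫[-3,2] (-2*s^3 - 12*s^2 + 2*s + 60) ds = 375/2.
Total enclosed area = 16 + 375/2 = 407/2.

407/2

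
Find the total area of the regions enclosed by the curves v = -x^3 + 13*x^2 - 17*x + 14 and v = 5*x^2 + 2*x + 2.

Set the curves equal: -x^3 + 13*x^2 - 17*x + 14 = 5*x^2 + 2*x + 2, so -x^3 + 8*x^2 - 19*x + 12 = 0, which factors as -(x - 4)*(x - 3)*(x - 1) = 0. The curves meet at x = 1, 3, 4.
On [1, 3], v = 5*x^2 + 2*x + 2 is on top; that piece has area ∫[1,3] (-(-x^3 + 8*x^2 - 19*x + 12)) dx = 8/3.
On [3, 4], v = -x^3 + 13*x^2 - 17*x + 14 is on top; that piece has area ∫[3,4] (-x^3 + 8*x^2 - 19*x + 12) dx = 5/12.
Total enclosed area = 8/3 + 5/12 = 37/12.

37/12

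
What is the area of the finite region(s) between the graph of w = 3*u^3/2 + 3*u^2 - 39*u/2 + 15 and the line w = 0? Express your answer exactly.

The curve meets the u-axis where 3*u^3/2 + 3*u^2 - 39*u/2 + 15 = 0, i.e. 3*(u - 2)*(u - 1)*(u + 5)/2 = 0, at u = -5, 1, 2.
On [-5, 1] the curve lies above the axis; ∫[-5,1] (3*u^3/2 + 3*u^2 - 39*u/2 + 15) du = 216, giving area 216.
On [1, 2] the curve lies below the axis; ∫[1,2] (3*u^3/2 + 3*u^2 - 39*u/2 + 15) du = -13/8, giving area 13/8.
Total area = 216 + 13/8 = 1741/8.

1741/8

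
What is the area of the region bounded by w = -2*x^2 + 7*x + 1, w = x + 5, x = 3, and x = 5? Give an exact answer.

76/3

On [3, 5], (-2*x^2 + 7*x + 1) - (x + 5) = -2*x^2 + 6*x - 4 is ≤ 0 throughout, so the area is a single integral of |-2*x^2 + 6*x - 4|.
∫[3,5] (-2*x^2 + 6*x - 4) dx = -76/3; the area of that piece is 76/3.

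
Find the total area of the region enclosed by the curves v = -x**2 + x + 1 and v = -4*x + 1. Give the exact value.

Set the curves equal: -x**2 + x + 1 = -4*x + 1, so -x**2 + 5*x = 0, which factors as -x*(x - 5) = 0. The curves meet at x = 0, 5.
On [0, 5], v = -x**2 + x + 1 is on top; that piece has area ∫[0,5] (-x**2 + 5*x) dx = 125/6.

125/6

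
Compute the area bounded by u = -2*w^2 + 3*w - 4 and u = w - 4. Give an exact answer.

Both boundary curves give u as a function of w, so integrate with respect to w. Setting them equal: -2*w^2 + 2*w = 0, i.e. -2*w*(w - 1) = 0, so they meet at w = 0, 1.
For w in [0, 1], u = -2*w^2 + 3*w - 4 is on the right; area = ∫[0,1] (-2*w^2 + 2*w) dw = 1/3.

1/3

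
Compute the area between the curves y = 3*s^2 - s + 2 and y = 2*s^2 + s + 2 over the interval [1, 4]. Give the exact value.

22/3

The difference (3*s^2 - s + 2) - (2*s^2 + s + 2) = s^2 - 2*s changes sign at s = 2 inside [1, 4], so split the integral there.
∫[1,2] (s^2 - 2*s) ds = -2/3; the area of that piece is 2/3.
∫[2,4] (s^2 - 2*s) ds = 20/3.
Total area = 2/3 + 20/3 = 22/3.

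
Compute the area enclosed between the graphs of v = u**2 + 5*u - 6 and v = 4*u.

Set the curves equal: u**2 + 5*u - 6 = 4*u, so u**2 + u - 6 = 0, which factors as (u - 2)*(u + 3) = 0. The curves meet at u = -3, 2.
On [-3, 2], v = 4*u is on top; that piece has area ∫[-3,2] (-(u**2 + u - 6)) du = 125/6.

125/6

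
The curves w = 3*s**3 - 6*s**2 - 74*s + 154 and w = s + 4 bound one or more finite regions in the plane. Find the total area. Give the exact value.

Set the curves equal: 3*s**3 - 6*s**2 - 74*s + 154 = s + 4, so 3*s**3 - 6*s**2 - 75*s + 150 = 0, which factors as 3*(s - 5)*(s - 2)*(s + 5) = 0. The curves meet at s = -5, 2, 5.
On [-5, 2], w = 3*s**3 - 6*s**2 - 74*s + 154 is on top; that piece has area ∫[-5,2] (3*s**3 - 6*s**2 - 75*s + 150) ds = 4459/4.
On [2, 5], w = s + 4 is on top; that piece has area ∫[2,5] (-(3*s**3 - 6*s**2 - 75*s + 150)) ds = 459/4.
Total enclosed area = 4459/4 + 459/4 = 2459/2.

2459/2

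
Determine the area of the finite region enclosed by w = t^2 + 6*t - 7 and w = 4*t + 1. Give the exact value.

36

Set the curves equal: t^2 + 6*t - 7 = 4*t + 1, so t^2 + 2*t - 8 = 0, which factors as (t - 2)*(t + 4) = 0. The curves meet at t = -4, 2.
On [-4, 2], w = 4*t + 1 is on top; that piece has area ∫[-4,2] (-(t^2 + 2*t - 8)) dt = 36.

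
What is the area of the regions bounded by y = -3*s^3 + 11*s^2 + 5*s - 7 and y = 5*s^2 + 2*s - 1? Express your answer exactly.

Set the curves equal: -3*s^3 + 11*s^2 + 5*s - 7 = 5*s^2 + 2*s - 1, so -3*s^3 + 6*s^2 + 3*s - 6 = 0, which factors as -3*(s - 2)*(s - 1)*(s + 1) = 0. The curves meet at s = -1, 1, 2.
On [-1, 1], y = 5*s^2 + 2*s - 1 is on top; that piece has area ∫[-1,1] (-(-3*s^3 + 6*s^2 + 3*s - 6)) ds = 8.
On [1, 2], y = -3*s^3 + 11*s^2 + 5*s - 7 is on top; that piece has area ∫[1,2] (-3*s^3 + 6*s^2 + 3*s - 6) ds = 5/4.
Total enclosed area = 8 + 5/4 = 37/4.

37/4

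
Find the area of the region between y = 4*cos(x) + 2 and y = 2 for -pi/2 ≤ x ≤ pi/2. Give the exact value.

8

On [-pi/2, pi/2], (4*cos(x) + 2) - (2) = 4*cos(x) is ≥ 0 throughout, so the area is a single integral of |4*cos(x)|.
∫[-pi/2,pi/2] (4*cos(x)) dx = 8.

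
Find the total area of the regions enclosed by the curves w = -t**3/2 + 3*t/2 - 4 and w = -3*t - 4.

Set the curves equal: -t**3/2 + 3*t/2 - 4 = -3*t - 4, so -t**3/2 + 9*t/2 = 0, which factors as -t*(t - 3)*(t + 3)/2 = 0. The curves meet at t = -3, 0, 3.
On [-3, 0], w = -3*t - 4 is on top; that piece has area ∫[-3,0] (-(-t**3/2 + 9*t/2)) dt = 81/8.
On [0, 3], w = -t**3/2 + 3*t/2 - 4 is on top; that piece has area ∫[0,3] (-t**3/2 + 9*t/2) dt = 81/8.
Total enclosed area = 81/8 + 81/8 = 81/4.

81/4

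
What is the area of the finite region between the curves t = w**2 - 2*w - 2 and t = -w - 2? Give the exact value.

Both boundary curves give t as a function of w, so integrate with respect to w. Setting them equal: w**2 - w = 0, i.e. w*(w - 1) = 0, so they meet at w = 0, 1.
For w in [0, 1], t = w**2 - 2*w - 2 is on the left; area = ∫[0,1] (-(w**2 - w)) dw = 1/6.

1/6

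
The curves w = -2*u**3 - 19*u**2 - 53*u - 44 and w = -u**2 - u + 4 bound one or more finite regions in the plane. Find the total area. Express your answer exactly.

Set the curves equal: -2*u**3 - 19*u**2 - 53*u - 44 = -u**2 - u + 4, so -2*u**3 - 18*u**2 - 52*u - 48 = 0, which factors as -2*(u + 2)*(u + 3)*(u + 4) = 0. The curves meet at u = -4, -3, -2.
On [-4, -3], w = -u**2 - u + 4 is on top; that piece has area ∫[-4,-3] (-(-2*u**3 - 18*u**2 - 52*u - 48)) du = 1/2.
On [-3, -2], w = -2*u**3 - 19*u**2 - 53*u - 44 is on top; that piece has area ∫[-3,-2] (-2*u**3 - 18*u**2 - 52*u - 48) du = 1/2.
Total enclosed area = 1/2 + 1/2 = 1.

1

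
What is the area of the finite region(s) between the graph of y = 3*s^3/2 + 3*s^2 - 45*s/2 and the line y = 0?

The curve meets the s-axis where 3*s^3/2 + 3*s^2 - 45*s/2 = 0, i.e. 3*s*(s - 3)*(s + 5)/2 = 0, at s = -5, 0, 3.
On [-5, 0] the curve lies above the axis; ∫[-5,0] (3*s^3/2 + 3*s^2 - 45*s/2) ds = 1375/8, giving area 1375/8.
On [0, 3] the curve lies below the axis; ∫[0,3] (3*s^3/2 + 3*s^2 - 45*s/2) ds = -351/8, giving area 351/8.
Total area = 1375/8 + 351/8 = 863/4.

863/4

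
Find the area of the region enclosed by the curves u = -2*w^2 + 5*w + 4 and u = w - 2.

Both boundary curves give u as a function of w, so integrate with respect to w. Setting them equal: -2*w^2 + 4*w + 6 = 0, i.e. -2*(w - 3)*(w + 1) = 0, so they meet at w = -1, 3.
For w in [-1, 3], u = -2*w^2 + 5*w + 4 is on the right; area = ∫[-1,3] (-2*w^2 + 4*w + 6) dw = 64/3.

64/3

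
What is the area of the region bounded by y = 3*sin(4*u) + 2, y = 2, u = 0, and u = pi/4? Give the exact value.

3/2

On [0, pi/4], (3*sin(4*u) + 2) - (2) = 3*sin(4*u) is ≥ 0 throughout, so the area is a single integral of |3*sin(4*u)|.
∫[0,pi/4] (3*sin(4*u)) du = 3/2.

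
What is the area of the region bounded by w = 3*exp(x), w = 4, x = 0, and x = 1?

The difference (3*exp(x)) - (4) = 3*exp(x) - 4 changes sign at x = log(4/3) inside [0, 1], so split the integral there.
∫[0,log(4/3)] (3*exp(x) - 4) dx = log(81/256) + 1; the area of that piece is -1 + log(256/81).
∫[log(4/3),1] (3*exp(x) - 4) dx = -8 - 4*log(3) + 8*log(2) + 3*exp(1).
Total area = (-1 + log(256/81)) + (-8 - 4*log(3) + 8*log(2) + 3*exp(1)) = -9 - 8*log(3) + 3*exp(1) + 16*log(2).

-9 - 8*log(3) + 3*exp(1) + 16*log(2)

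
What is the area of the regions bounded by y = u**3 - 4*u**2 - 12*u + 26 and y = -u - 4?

Set the curves equal: u**3 - 4*u**2 - 12*u + 26 = -u - 4, so u**3 - 4*u**2 - 11*u + 30 = 0, which factors as (u - 5)*(u - 2)*(u + 3) = 0. The curves meet at u = -3, 2, 5.
On [-3, 2], y = u**3 - 4*u**2 - 12*u + 26 is on top; that piece has area ∫[-3,2] (u**3 - 4*u**2 - 11*u + 30) du = 1375/12.
On [2, 5], y = -u - 4 is on top; that piece has area ∫[2,5] (-(u**3 - 4*u**2 - 11*u + 30)) du = 117/4.
Total enclosed area = 1375/12 + 117/4 = 863/6.

863/6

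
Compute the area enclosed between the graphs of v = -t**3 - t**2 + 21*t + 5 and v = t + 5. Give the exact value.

2521/12

Set the curves equal: -t**3 - t**2 + 21*t + 5 = t + 5, so -t**3 - t**2 + 20*t = 0, which factors as -t*(t - 4)*(t + 5) = 0. The curves meet at t = -5, 0, 4.
On [-5, 0], v = t + 5 is on top; that piece has area ∫[-5,0] (-(-t**3 - t**2 + 20*t)) dt = 1625/12.
On [0, 4], v = -t**3 - t**2 + 21*t + 5 is on top; that piece has area ∫[0,4] (-t**3 - t**2 + 20*t) dt = 224/3.
Total enclosed area = 1625/12 + 224/3 = 2521/12.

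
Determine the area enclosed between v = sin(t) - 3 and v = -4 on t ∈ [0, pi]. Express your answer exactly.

2 + pi

On [0, pi], (sin(t) - 3) - (-4) = sin(t) + 1 is ≥ 0 throughout, so the area is a single integral of |sin(t) + 1|.
∫[0,pi] (sin(t) + 1) dt = 2 + pi.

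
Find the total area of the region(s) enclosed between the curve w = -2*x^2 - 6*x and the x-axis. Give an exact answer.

9

The curve meets the x-axis where -2*x^2 - 6*x = 0, i.e. -2*x*(x + 3) = 0, at x = -3, 0.
On [-3, 0] the curve lies above the axis; ∫[-3,0] (-2*x^2 - 6*x) dx = 9, giving area 9.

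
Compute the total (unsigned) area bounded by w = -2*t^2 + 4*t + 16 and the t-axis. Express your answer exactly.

72

The curve meets the t-axis where -2*t^2 + 4*t + 16 = 0, i.e. -2*(t - 4)*(t + 2) = 0, at t = -2, 4.
On [-2, 4] the curve lies above the axis; ∫[-2,4] (-2*t^2 + 4*t + 16) dt = 72, giving area 72.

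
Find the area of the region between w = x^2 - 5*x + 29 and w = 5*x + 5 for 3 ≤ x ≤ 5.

The difference (x^2 - 5*x + 29) - (5*x + 5) = x^2 - 10*x + 24 changes sign at x = 4 inside [3, 5], so split the integral there.
∫[3,4] (x^2 - 10*x + 24) dx = 4/3.
∫[4,5] (x^2 - 10*x + 24) dx = -2/3; the area of that piece is 2/3.
Total area = 4/3 + 2/3 = 2.

2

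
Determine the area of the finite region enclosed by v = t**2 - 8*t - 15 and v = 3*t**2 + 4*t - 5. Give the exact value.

64/3

Set the curves equal: t**2 - 8*t - 15 = 3*t**2 + 4*t - 5, so -2*t**2 - 12*t - 10 = 0, which factors as -2*(t + 1)*(t + 5) = 0. The curves meet at t = -5, -1.
On [-5, -1], v = t**2 - 8*t - 15 is on top; that piece has area ∫[-5,-1] (-2*t**2 - 12*t - 10) dt = 64/3.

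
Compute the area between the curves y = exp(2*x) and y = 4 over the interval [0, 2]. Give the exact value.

-23/2 + 8*log(2) + exp(4)/2

The difference (exp(2*x)) - (4) = exp(2*x) - 4 changes sign at x = log(2) inside [0, 2], so split the integral there.
∫[0,log(2)] (exp(2*x) - 4) dx = 3/2 - log(16); the area of that piece is -3/2 + log(16).
∫[log(2),2] (exp(2*x) - 4) dx = -10 + 4*log(2) + exp(4)/2.
Total area = (-3/2 + log(16)) + (-10 + 4*log(2) + exp(4)/2) = -23/2 + 8*log(2) + exp(4)/2.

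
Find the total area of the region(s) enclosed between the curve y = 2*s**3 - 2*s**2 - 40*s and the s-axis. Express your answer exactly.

The curve meets the s-axis where 2*s**3 - 2*s**2 - 40*s = 0, i.e. 2*s*(s - 5)*(s + 4) = 0, at s = -4, 0, 5.
On [-4, 0] the curve lies above the axis; ∫[-4,0] (2*s**3 - 2*s**2 - 40*s) ds = 448/3, giving area 448/3.
On [0, 5] the curve lies below the axis; ∫[0,5] (2*s**3 - 2*s**2 - 40*s) ds = -1625/6, giving area 1625/6.
Total area = 448/3 + 1625/6 = 2521/6.

2521/6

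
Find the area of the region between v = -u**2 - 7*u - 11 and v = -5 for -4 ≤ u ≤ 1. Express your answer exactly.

The difference (-u**2 - 7*u - 11) - (-5) = -u**2 - 7*u - 6 changes sign at u = -1 inside [-4, 1], so split the integral there.
∫[-4,-1] (-u**2 - 7*u - 6) du = 27/2.
∫[-1,1] (-u**2 - 7*u - 6) du = -38/3; the area of that piece is 38/3.
Total area = 27/2 + 38/3 = 157/6.

157/6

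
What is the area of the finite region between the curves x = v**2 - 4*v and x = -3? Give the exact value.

4/3

Both boundary curves give x as a function of v, so integrate with respect to v. Setting them equal: v**2 - 4*v + 3 = 0, i.e. (v - 3)*(v - 1) = 0, so they meet at v = 1, 3.
For v in [1, 3], x = v**2 - 4*v is on the left; area = ∫[1,3] (-(v**2 - 4*v + 3)) dv = 4/3.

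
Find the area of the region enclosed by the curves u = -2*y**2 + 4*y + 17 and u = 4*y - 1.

Both boundary curves give u as a function of y, so integrate with respect to y. Setting them equal: -2*y**2 + 18 = 0, i.e. -2*(y - 3)*(y + 3) = 0, so they meet at y = -3, 3.
For y in [-3, 3], u = -2*y**2 + 4*y + 17 is on the right; area = ∫[-3,3] (-2*y**2 + 18) dy = 72.

72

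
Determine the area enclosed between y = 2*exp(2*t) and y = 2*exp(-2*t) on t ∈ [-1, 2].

The difference (2*exp(2*t)) - (2*exp(-2*t)) = 2*exp(2*t) - 2*exp(-2*t) changes sign at t = 0 inside [-1, 2], so split the integral there.
∫[-1,0] (2*exp(2*t) - 2*exp(-2*t)) dt = -exp(2) - exp(-2) + 2; the area of that piece is -2 + exp(-2) + exp(2).
∫[0,2] (2*exp(2*t) - 2*exp(-2*t)) dt = -2 + exp(-4) + exp(4).
Total area = (-2 + exp(-2) + exp(2)) + (-2 + exp(-4) + exp(4)) = -4 + exp(-4) + exp(-2) + exp(2) + exp(4).

-4 + exp(-4) + exp(-2) + exp(2) + exp(4)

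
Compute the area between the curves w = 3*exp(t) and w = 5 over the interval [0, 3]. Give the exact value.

-22 - 10*log(3) + 10*log(5) + 3*exp(3)

The difference (3*exp(t)) - (5) = 3*exp(t) - 5 changes sign at t = log(5/3) inside [0, 3], so split the integral there.
∫[0,log(5/3)] (3*exp(t) - 5) dt = log(243/3125) + 2; the area of that piece is -2 + log(3125/243).
∫[log(5/3),3] (3*exp(t) - 5) dt = -20 - 5*log(3) + 5*log(5) + 3*exp(3).
Total area = (-2 + log(3125/243)) + (-20 - 5*log(3) + 5*log(5) + 3*exp(3)) = -22 - 10*log(3) + 10*log(5) + 3*exp(3).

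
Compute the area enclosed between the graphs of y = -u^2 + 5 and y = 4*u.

Set the curves equal: -u^2 + 5 = 4*u, so -u^2 - 4*u + 5 = 0, which factors as -(u - 1)*(u + 5) = 0. The curves meet at u = -5, 1.
On [-5, 1], y = -u^2 + 5 is on top; that piece has area ∫[-5,1] (-u^2 - 4*u + 5) du = 36.

36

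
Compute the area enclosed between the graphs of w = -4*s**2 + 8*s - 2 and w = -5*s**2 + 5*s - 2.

Set the curves equal: -4*s**2 + 8*s - 2 = -5*s**2 + 5*s - 2, so s**2 + 3*s = 0, which factors as s*(s + 3) = 0. The curves meet at s = -3, 0.
On [-3, 0], w = -5*s**2 + 5*s - 2 is on top; that piece has area ∫[-3,0] (-(s**2 + 3*s)) ds = 9/2.

9/2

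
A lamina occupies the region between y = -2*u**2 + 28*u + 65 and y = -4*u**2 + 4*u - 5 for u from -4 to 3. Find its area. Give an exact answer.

1400/3

On [-4, 3], (-2*u**2 + 28*u + 65) - (-4*u**2 + 4*u - 5) = 2*u**2 + 24*u + 70 is ≥ 0 throughout, so the area is a single integral of |2*u**2 + 24*u + 70|.
∫[-4,3] (2*u**2 + 24*u + 70) du = 1400/3.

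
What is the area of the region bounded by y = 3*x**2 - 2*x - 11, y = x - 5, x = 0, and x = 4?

The difference (3*x**2 - 2*x - 11) - (x - 5) = 3*x**2 - 3*x - 6 changes sign at x = 2 inside [0, 4], so split the integral there.
∫[0,2] (3*x**2 - 3*x - 6) dx = -10; the area of that piece is 10.
∫[2,4] (3*x**2 - 3*x - 6) dx = 26.
Total area = 10 + 26 = 36.

36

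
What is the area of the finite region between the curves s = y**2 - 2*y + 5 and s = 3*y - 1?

1/6

Both boundary curves give s as a function of y, so integrate with respect to y. Setting them equal: y**2 - 5*y + 6 = 0, i.e. (y - 3)*(y - 2) = 0, so they meet at y = 2, 3.
For y in [2, 3], s = y**2 - 2*y + 5 is on the left; area = ∫[2,3] (-(y**2 - 5*y + 6)) dy = 1/6.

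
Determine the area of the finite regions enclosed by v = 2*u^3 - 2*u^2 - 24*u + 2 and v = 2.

937/6

Set the curves equal: 2*u^3 - 2*u^2 - 24*u + 2 = 2, so 2*u^3 - 2*u^2 - 24*u = 0, which factors as 2*u*(u - 4)*(u + 3) = 0. The curves meet at u = -3, 0, 4.
On [-3, 0], v = 2*u^3 - 2*u^2 - 24*u + 2 is on top; that piece has area ∫[-3,0] (2*u^3 - 2*u^2 - 24*u) du = 99/2.
On [0, 4], v = 2 is on top; that piece has area ∫[0,4] (-(2*u^3 - 2*u^2 - 24*u)) du = 320/3.
Total enclosed area = 99/2 + 320/3 = 937/6.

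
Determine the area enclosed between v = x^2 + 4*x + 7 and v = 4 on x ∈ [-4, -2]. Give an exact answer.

The difference (x^2 + 4*x + 7) - (4) = x^2 + 4*x + 3 changes sign at x = -3 inside [-4, -2], so split the integral there.
∫[-4,-3] (x^2 + 4*x + 3) dx = 4/3.
∫[-3,-2] (x^2 + 4*x + 3) dx = -2/3; the area of that piece is 2/3.
Total area = 4/3 + 2/3 = 2.

2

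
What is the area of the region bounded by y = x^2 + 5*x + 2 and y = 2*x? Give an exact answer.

Set the curves equal: x^2 + 5*x + 2 = 2*x, so x^2 + 3*x + 2 = 0, which factors as (x + 1)*(x + 2) = 0. The curves meet at x = -2, -1.
On [-2, -1], y = 2*x is on top; that piece has area ∫[-2,-1] (-(x^2 + 3*x + 2)) dx = 1/6.

1/6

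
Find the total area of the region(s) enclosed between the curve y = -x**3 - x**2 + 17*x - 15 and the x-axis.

The curve meets the x-axis where -x**3 - x**2 + 17*x - 15 = 0, i.e. -(x - 3)*(x - 1)*(x + 5) = 0, at x = -5, 1, 3.
On [-5, 1] the curve lies below the axis; ∫[-5,1] (-x**3 - x**2 + 17*x - 15) dx = -180, giving area 180.
On [1, 3] the curve lies above the axis; ∫[1,3] (-x**3 - x**2 + 17*x - 15) dx = 28/3, giving area 28/3.
Total area = 180 + 28/3 = 568/3.

568/3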